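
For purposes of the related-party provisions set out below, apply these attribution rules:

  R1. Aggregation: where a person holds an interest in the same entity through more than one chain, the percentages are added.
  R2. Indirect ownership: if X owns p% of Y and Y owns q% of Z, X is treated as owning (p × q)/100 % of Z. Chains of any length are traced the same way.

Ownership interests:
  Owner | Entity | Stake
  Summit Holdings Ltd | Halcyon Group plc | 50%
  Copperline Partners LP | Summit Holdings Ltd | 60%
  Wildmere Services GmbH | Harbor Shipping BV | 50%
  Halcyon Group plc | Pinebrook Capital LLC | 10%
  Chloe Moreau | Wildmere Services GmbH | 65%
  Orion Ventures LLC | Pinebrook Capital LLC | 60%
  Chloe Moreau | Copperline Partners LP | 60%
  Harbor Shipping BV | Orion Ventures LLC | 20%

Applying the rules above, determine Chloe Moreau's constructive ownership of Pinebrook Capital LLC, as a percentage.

5.7%

Chain via Copperline Partners LP → Summit Holdings Ltd → Halcyon Group plc (R2): 60% × 60% × 50% × 10% = 1.8% of Pinebrook Capital LLC.
Chain via Wildmere Services GmbH → Harbor Shipping BV → Orion Ventures LLC (R2): 65% × 50% × 20% × 60% = 3.9% of Pinebrook Capital LLC.
Aggregating (R1): 1.8% + 3.9% = 5.7%.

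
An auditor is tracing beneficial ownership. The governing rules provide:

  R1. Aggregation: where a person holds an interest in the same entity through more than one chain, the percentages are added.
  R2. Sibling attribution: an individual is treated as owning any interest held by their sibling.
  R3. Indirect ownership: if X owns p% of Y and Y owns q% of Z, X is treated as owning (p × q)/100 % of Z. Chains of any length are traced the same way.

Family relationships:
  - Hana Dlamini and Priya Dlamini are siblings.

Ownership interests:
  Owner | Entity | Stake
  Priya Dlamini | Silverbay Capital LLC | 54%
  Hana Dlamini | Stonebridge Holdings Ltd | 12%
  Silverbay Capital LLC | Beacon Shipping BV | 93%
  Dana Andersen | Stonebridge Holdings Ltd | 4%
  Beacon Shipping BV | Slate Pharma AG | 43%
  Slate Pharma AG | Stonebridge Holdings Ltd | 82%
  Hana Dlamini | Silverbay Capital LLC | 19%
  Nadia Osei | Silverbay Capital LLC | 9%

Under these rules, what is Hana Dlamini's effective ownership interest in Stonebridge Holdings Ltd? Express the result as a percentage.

By sibling attribution (R2), Hana Dlamini is treated as also owning Priya Dlamini's interest in Silverbay Capital LLC, giving 19% + 54% = 73%.
Chain via Silverbay Capital LLC → Beacon Shipping BV → Slate Pharma AG (R3): 73% × 93% × 43% × 82% = 23.938014% of Stonebridge Holdings Ltd.
Direct interest in Stonebridge Holdings Ltd: 12%.
Aggregating (R1): 23.938014% + 12% = 35.938014%.

35.938014%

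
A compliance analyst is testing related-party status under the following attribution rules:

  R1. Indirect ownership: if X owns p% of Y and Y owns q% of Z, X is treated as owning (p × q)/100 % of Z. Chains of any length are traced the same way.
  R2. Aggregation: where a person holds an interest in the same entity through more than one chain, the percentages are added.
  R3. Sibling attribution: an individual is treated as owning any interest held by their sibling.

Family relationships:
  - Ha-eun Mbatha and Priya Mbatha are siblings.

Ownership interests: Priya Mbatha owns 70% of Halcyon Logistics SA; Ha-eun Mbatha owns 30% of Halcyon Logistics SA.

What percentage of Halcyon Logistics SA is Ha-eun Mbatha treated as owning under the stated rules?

By sibling attribution (R3), Ha-eun Mbatha is treated as also owning Priya Mbatha's interest in Halcyon Logistics SA, giving 30% + 70% = 100%.
Direct interest in Halcyon Logistics SA: 100%.

100%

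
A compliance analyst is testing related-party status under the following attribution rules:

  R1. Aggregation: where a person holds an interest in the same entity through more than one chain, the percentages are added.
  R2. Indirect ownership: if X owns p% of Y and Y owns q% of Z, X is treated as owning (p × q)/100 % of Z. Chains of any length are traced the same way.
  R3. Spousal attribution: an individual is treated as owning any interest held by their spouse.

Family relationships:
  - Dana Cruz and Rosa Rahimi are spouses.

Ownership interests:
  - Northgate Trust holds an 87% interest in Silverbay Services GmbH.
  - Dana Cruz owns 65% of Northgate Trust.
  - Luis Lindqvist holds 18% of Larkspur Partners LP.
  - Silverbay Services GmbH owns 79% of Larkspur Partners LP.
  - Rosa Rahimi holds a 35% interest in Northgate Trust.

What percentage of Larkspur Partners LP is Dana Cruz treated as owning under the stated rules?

68.73%

By spousal attribution (R3), Dana Cruz is treated as also owning Rosa Rahimi's interest in Northgate Trust, giving 65% + 35% = 100%.
Chain via Northgate Trust → Silverbay Services GmbH (R2): 100% × 87% × 79% = 68.73% of Larkspur Partners LP.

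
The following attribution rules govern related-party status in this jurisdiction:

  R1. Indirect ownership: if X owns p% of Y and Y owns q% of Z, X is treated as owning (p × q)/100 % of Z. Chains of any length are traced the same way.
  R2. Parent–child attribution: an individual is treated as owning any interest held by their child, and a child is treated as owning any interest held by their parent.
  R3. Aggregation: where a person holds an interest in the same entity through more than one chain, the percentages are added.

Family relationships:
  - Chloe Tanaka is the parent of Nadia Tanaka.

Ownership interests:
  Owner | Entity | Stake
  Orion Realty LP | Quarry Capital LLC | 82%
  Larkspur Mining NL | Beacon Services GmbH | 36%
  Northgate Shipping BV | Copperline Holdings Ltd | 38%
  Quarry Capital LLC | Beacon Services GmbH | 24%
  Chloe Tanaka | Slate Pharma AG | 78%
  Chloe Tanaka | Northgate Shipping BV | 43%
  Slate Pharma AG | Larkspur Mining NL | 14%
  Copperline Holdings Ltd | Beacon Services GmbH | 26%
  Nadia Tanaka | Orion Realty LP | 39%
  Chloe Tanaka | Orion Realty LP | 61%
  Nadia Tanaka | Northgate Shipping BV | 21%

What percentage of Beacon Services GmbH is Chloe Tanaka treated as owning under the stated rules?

29.9344%

By parent–child attribution (R2), Chloe Tanaka is treated as also owning Nadia Tanaka's interest in Orion Realty LP, giving 61% + 39% = 100%.
By parent–child attribution (R2), Chloe Tanaka is treated as also owning Nadia Tanaka's interest in Northgate Shipping BV, giving 43% + 21% = 64%.
Chain via Orion Realty LP → Quarry Capital LLC (R1): 100% × 82% × 24% = 19.68% of Beacon Services GmbH.
Chain via Slate Pharma AG → Larkspur Mining NL (R1): 78% × 14% × 36% = 3.9312% of Beacon Services GmbH.
Chain via Northgate Shipping BV → Copperline Holdings Ltd (R1): 64% × 38% × 26% = 6.3232% of Beacon Services GmbH.
Aggregating (R3): 19.68% + 3.9312% + 6.3232% = 29.9344%.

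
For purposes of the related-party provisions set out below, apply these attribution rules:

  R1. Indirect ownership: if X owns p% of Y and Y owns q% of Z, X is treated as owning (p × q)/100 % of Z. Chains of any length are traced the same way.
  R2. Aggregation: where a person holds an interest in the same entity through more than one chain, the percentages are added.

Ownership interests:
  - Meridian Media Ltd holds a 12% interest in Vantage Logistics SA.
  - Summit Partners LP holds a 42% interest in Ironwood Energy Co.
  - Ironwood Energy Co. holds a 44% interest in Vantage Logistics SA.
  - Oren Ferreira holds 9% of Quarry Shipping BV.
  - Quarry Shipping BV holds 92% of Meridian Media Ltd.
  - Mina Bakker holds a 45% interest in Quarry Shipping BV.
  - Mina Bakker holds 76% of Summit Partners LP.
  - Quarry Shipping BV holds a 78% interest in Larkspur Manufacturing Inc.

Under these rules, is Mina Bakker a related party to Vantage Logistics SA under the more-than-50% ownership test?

Chain via Quarry Shipping BV → Meridian Media Ltd (R1): 45% × 92% × 12% = 4.968% of Vantage Logistics SA.
Chain via Summit Partners LP → Ironwood Energy Co. (R1): 76% × 42% × 44% = 14.0448% of Vantage Logistics SA.
Aggregating (R2): 4.968% + 14.0448% = 19.0128%.
19.0128% does not exceed the 50% threshold, so Mina is not a related party to Vantage Logistics SA.

No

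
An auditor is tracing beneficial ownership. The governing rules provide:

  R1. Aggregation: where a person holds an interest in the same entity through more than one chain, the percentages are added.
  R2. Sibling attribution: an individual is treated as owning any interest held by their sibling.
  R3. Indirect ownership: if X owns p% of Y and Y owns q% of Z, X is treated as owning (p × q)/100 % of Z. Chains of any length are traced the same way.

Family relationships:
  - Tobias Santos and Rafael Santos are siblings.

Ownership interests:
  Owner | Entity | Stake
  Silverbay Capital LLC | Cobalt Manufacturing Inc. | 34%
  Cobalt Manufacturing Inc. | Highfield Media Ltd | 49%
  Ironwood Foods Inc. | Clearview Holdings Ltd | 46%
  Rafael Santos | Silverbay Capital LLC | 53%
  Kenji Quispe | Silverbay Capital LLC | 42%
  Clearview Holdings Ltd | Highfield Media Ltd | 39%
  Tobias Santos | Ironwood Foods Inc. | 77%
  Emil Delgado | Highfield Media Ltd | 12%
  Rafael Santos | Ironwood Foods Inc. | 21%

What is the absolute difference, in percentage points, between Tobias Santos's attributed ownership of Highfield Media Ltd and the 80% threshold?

53.589

By sibling attribution (R2), Tobias Santos is treated as also owning Rafael Santos's interest in Ironwood Foods Inc, giving 77% + 21% = 98%.
By sibling attribution (R2), Tobias Santos is treated as owning Rafael Santos's 53% interest in Silverbay Capital LLC.
Chain via Ironwood Foods Inc. → Clearview Holdings Ltd (R3): 98% × 46% × 39% = 17.5812% of Highfield Media Ltd.
Chain via Silverbay Capital LLC → Cobalt Manufacturing Inc. (R3): 53% × 34% × 49% = 8.8298% of Highfield Media Ltd.
Aggregating (R1): 17.5812% + 8.8298% = 26.411%.
26.411% falls short of the 80% threshold by 53.589 percentage points.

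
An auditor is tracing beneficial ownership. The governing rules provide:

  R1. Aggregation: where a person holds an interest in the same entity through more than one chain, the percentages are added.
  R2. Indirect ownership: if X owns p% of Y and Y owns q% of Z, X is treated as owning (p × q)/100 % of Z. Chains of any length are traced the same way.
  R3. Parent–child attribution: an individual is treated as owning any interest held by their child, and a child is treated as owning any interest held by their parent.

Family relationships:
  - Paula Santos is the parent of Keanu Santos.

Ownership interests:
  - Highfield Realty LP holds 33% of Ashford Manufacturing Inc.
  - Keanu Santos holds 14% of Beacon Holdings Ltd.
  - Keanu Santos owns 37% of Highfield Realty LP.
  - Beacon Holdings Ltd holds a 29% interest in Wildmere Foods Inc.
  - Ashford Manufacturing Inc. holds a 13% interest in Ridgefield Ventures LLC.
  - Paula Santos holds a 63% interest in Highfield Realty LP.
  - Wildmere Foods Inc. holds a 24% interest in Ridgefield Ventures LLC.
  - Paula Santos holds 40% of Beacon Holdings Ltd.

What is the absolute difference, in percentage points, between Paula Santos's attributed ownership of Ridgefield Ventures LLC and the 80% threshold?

71.9516

By parent–child attribution (R3), Paula Santos is treated as also owning Keanu Santos's interest in Beacon Holdings Ltd, giving 40% + 14% = 54%.
By parent–child attribution (R3), Paula Santos is treated as also owning Keanu Santos's interest in Highfield Realty LP, giving 63% + 37% = 100%.
Chain via Beacon Holdings Ltd → Wildmere Foods Inc. (R2): 54% × 29% × 24% = 3.7584% of Ridgefield Ventures LLC.
Chain via Highfield Realty LP → Ashford Manufacturing Inc. (R2): 100% × 33% × 13% = 4.29% of Ridgefield Ventures LLC.
Aggregating (R1): 3.7584% + 4.29% = 8.0484%.
8.0484% falls short of the 80% threshold by 71.9516 percentage points.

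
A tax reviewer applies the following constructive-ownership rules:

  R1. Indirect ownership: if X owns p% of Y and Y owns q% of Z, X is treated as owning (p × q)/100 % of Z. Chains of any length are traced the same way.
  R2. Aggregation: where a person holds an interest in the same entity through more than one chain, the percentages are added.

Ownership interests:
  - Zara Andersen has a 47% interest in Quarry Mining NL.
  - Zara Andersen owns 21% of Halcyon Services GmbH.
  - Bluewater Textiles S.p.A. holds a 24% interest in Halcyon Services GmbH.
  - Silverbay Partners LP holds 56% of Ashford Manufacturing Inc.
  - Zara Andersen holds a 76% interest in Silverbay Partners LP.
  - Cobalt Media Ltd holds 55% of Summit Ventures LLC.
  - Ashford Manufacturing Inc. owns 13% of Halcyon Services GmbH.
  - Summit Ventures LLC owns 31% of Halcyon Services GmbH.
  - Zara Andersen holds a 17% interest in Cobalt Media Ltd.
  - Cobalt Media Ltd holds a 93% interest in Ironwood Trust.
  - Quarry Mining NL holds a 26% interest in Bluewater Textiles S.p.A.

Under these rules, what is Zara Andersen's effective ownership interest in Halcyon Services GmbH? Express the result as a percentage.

32.3641%

Chain via Silverbay Partners LP → Ashford Manufacturing Inc. (R1): 76% × 56% × 13% = 5.5328% of Halcyon Services GmbH.
Chain via Quarry Mining NL → Bluewater Textiles S.p.A. (R1): 47% × 26% × 24% = 2.9328% of Halcyon Services GmbH.
Chain via Cobalt Media Ltd → Summit Ventures LLC (R1): 17% × 55% × 31% = 2.8985% of Halcyon Services GmbH.
Direct interest in Halcyon Services GmbH: 21%.
Aggregating (R2): 5.5328% + 2.9328% + 2.8985% + 21% = 32.3641%.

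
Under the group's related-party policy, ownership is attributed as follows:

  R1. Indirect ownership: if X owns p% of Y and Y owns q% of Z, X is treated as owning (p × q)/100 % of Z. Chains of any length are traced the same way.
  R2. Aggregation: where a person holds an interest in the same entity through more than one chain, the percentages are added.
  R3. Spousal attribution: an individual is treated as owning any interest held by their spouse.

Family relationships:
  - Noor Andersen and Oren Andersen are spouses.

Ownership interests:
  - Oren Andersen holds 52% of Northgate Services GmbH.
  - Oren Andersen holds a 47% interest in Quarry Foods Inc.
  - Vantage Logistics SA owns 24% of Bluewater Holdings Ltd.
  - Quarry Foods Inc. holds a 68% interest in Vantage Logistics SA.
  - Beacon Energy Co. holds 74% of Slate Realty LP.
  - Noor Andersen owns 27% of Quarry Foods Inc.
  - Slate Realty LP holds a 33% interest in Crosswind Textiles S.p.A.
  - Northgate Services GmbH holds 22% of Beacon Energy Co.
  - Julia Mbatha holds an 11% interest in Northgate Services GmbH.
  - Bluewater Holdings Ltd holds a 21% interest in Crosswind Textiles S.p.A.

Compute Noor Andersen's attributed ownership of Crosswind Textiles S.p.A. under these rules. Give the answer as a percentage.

5.329776%

By spousal attribution (R3), Noor Andersen is treated as also owning Oren Andersen's interest in Quarry Foods Inc, giving 27% + 47% = 74%.
By spousal attribution (R3), Noor Andersen is treated as owning Oren Andersen's 52% interest in Northgate Services GmbH.
Chain via Quarry Foods Inc. → Vantage Logistics SA → Bluewater Holdings Ltd (R1): 74% × 68% × 24% × 21% = 2.536128% of Crosswind Textiles S.p.A.
Chain via Northgate Services GmbH → Beacon Energy Co. → Slate Realty LP (R1): 52% × 22% × 74% × 33% = 2.793648% of Crosswind Textiles S.p.A.
Aggregating (R2): 2.536128% + 2.793648% = 5.329776%.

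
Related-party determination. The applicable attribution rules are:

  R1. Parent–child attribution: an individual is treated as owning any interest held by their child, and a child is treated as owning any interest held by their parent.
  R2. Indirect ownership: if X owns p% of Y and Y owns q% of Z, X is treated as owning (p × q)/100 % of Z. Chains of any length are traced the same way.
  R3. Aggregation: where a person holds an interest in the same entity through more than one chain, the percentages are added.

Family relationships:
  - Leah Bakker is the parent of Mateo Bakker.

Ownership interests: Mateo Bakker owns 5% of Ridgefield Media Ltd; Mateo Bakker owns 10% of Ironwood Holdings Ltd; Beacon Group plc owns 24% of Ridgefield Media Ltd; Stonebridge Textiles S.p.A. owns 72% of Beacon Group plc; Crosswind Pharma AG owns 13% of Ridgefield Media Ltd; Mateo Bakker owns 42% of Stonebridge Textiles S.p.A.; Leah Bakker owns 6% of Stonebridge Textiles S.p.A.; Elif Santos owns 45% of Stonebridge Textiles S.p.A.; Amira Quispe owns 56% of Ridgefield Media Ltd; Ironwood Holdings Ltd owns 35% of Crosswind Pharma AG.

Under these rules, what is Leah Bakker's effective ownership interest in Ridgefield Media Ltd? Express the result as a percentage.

13.7494%

By parent–child attribution (R1), Leah Bakker is treated as also owning Mateo Bakker's interest in Stonebridge Textiles S.p.A, giving 6% + 42% = 48%.
By parent–child attribution (R1), Leah Bakker is treated as owning Mateo Bakker's 10% interest in Ironwood Holdings Ltd.
By parent–child attribution (R1), Leah Bakker is treated as owning Mateo Bakker's 5% interest in Ridgefield Media Ltd.
Chain via Stonebridge Textiles S.p.A. → Beacon Group plc (R2): 48% × 72% × 24% = 8.2944% of Ridgefield Media Ltd.
Chain via Ironwood Holdings Ltd → Crosswind Pharma AG (R2): 10% × 35% × 13% = 0.455% of Ridgefield Media Ltd.
Direct interest in Ridgefield Media Ltd: 5%.
Aggregating (R3): 8.2944% + 0.455% + 5% = 13.7494%.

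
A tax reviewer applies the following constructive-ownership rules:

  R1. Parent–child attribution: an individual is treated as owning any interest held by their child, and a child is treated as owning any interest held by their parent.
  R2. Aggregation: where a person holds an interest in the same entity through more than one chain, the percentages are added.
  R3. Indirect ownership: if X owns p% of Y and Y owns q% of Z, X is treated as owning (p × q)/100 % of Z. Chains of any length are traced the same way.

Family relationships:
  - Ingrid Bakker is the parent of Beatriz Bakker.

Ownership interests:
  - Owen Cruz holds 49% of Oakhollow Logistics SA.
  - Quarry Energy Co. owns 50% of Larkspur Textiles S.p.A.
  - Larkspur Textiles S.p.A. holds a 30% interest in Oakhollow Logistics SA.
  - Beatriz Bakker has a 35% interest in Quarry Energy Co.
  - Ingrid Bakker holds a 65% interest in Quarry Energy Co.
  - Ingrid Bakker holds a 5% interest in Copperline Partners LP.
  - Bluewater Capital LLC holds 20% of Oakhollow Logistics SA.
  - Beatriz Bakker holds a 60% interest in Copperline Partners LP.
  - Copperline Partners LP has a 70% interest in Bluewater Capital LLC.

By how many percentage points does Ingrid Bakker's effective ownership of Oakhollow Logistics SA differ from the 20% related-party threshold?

By parent–child attribution (R1), Ingrid Bakker is treated as also owning Beatriz Bakker's interest in Quarry Energy Co, giving 65% + 35% = 100%.
By parent–child attribution (R1), Ingrid Bakker is treated as also owning Beatriz Bakker's interest in Copperline Partners LP, giving 5% + 60% = 65%.
Chain via Quarry Energy Co. → Larkspur Textiles S.p.A. (R3): 100% × 50% × 30% = 15% of Oakhollow Logistics SA.
Chain via Copperline Partners LP → Bluewater Capital LLC (R3): 65% × 70% × 20% = 9.1% of Oakhollow Logistics SA.
Aggregating (R2): 15% + 9.1% = 24.1%.
24.1% exceeds the 20% threshold by 4.1 percentage points.

4.1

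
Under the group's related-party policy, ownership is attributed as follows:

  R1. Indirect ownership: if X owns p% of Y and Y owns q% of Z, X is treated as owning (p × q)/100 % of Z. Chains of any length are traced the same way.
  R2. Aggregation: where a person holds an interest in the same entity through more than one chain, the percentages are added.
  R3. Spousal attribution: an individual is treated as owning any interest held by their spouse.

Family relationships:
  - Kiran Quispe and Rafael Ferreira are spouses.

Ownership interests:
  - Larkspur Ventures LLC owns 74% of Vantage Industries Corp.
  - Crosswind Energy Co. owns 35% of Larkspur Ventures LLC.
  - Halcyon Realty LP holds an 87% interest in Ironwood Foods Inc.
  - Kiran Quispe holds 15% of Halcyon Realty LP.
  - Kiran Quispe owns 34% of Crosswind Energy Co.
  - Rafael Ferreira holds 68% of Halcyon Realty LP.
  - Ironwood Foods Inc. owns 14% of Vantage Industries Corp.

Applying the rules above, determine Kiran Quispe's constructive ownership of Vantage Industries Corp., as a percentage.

18.9154%

By spousal attribution (R3), Kiran Quispe is treated as also owning Rafael Ferreira's interest in Halcyon Realty LP, giving 15% + 68% = 83%.
Chain via Crosswind Energy Co. → Larkspur Ventures LLC (R1): 34% × 35% × 74% = 8.806% of Vantage Industries Corp.
Chain via Halcyon Realty LP → Ironwood Foods Inc. (R1): 83% × 87% × 14% = 10.1094% of Vantage Industries Corp.
Aggregating (R2): 8.806% + 10.1094% = 18.9154%.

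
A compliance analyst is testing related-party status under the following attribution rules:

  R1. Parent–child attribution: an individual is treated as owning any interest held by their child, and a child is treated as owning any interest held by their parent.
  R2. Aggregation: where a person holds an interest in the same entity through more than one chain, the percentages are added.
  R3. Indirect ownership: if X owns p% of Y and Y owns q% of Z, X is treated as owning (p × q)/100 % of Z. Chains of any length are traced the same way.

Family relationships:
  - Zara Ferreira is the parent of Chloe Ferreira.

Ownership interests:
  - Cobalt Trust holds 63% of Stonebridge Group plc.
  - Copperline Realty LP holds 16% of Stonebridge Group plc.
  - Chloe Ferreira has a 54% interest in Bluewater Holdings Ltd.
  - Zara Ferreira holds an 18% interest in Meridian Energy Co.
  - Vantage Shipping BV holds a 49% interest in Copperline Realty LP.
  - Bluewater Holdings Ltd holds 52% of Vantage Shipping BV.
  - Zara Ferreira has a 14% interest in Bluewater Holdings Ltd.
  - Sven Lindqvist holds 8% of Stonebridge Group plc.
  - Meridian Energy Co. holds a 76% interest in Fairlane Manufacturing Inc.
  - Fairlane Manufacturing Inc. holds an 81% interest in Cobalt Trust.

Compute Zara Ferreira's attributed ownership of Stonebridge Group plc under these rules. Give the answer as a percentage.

By parent–child attribution (R1), Zara Ferreira is treated as also owning Chloe Ferreira's interest in Bluewater Holdings Ltd, giving 14% + 54% = 68%.
Chain via Bluewater Holdings Ltd → Vantage Shipping BV → Copperline Realty LP (R3): 68% × 52% × 49% × 16% = 2.772224% of Stonebridge Group plc.
Chain via Meridian Energy Co. → Fairlane Manufacturing Inc. → Cobalt Trust (R3): 18% × 76% × 81% × 63% = 6.980904% of Stonebridge Group plc.
Aggregating (R2): 2.772224% + 6.980904% = 9.753128%.

9.753128%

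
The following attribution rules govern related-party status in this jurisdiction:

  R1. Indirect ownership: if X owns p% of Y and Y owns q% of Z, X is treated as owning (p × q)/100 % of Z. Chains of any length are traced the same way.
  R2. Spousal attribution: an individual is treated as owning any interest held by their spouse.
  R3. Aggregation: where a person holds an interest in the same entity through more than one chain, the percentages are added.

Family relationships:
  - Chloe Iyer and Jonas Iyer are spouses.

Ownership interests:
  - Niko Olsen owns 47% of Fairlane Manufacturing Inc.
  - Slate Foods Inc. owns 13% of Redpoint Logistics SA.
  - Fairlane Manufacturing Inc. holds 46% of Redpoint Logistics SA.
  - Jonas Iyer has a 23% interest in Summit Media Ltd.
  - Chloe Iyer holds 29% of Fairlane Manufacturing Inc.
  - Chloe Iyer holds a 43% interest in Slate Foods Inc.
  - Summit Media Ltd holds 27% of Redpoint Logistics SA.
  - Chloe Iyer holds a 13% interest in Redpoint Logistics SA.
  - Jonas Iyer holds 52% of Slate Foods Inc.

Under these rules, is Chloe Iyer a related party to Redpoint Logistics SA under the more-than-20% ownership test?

Yes

By spousal attribution (R2), Chloe Iyer is treated as also owning Jonas Iyer's interest in Slate Foods Inc, giving 43% + 52% = 95%.
By spousal attribution (R2), Chloe Iyer is treated as owning Jonas Iyer's 23% interest in Summit Media Ltd.
Chain via Fairlane Manufacturing Inc. (R1): 29% × 46% = 13.34% of Redpoint Logistics SA.
Chain via Slate Foods Inc. (R1): 95% × 13% = 12.35% of Redpoint Logistics SA.
Direct interest in Redpoint Logistics SA: 13%.
Chain via Summit Media Ltd (R1): 23% × 27% = 6.21% of Redpoint Logistics SA.
Aggregating (R3): 13.34% + 12.35% + 13% + 6.21% = 44.9%.
44.9% exceeds the 20% threshold, so Chloe is a related party to Redpoint Logistics SA.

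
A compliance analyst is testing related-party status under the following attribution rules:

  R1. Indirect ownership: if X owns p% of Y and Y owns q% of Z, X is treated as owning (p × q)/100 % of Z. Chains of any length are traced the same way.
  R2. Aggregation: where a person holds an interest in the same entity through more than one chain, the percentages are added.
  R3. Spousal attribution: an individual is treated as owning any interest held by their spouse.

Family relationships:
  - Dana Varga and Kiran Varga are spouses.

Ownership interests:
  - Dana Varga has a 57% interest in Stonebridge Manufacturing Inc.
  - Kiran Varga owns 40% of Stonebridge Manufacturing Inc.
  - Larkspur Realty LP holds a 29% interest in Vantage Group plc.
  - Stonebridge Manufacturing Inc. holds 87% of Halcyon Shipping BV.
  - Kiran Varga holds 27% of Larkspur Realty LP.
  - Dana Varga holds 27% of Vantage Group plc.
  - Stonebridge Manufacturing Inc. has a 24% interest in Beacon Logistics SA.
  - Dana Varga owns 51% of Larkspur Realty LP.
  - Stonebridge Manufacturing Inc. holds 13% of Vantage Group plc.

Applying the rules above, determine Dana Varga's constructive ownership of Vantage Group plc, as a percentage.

62.23%

By spousal attribution (R3), Dana Varga is treated as also owning Kiran Varga's interest in Stonebridge Manufacturing Inc, giving 57% + 40% = 97%.
By spousal attribution (R3), Dana Varga is treated as also owning Kiran Varga's interest in Larkspur Realty LP, giving 51% + 27% = 78%.
Chain via Stonebridge Manufacturing Inc. (R1): 97% × 13% = 12.61% of Vantage Group plc.
Chain via Larkspur Realty LP (R1): 78% × 29% = 22.62% of Vantage Group plc.
Direct interest in Vantage Group plc: 27%.
Aggregating (R2): 12.61% + 22.62% + 27% = 62.23%.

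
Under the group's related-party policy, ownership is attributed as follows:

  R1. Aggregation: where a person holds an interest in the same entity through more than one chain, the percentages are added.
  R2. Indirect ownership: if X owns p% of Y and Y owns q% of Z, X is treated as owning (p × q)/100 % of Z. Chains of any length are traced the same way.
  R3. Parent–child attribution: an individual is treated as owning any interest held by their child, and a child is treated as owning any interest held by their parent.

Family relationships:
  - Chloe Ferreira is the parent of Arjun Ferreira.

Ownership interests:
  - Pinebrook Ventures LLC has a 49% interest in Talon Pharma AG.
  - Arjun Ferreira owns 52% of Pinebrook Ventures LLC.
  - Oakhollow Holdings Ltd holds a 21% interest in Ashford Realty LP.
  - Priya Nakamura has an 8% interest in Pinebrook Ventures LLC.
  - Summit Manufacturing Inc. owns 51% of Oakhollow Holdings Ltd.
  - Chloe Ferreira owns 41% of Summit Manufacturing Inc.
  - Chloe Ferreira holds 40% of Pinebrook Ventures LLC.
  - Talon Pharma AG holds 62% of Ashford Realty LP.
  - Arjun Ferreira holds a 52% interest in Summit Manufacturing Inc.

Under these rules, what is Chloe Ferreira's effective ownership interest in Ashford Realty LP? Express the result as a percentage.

37.9099%

By parent–child attribution (R3), Chloe Ferreira is treated as also owning Arjun Ferreira's interest in Summit Manufacturing Inc, giving 41% + 52% = 93%.
By parent–child attribution (R3), Chloe Ferreira is treated as also owning Arjun Ferreira's interest in Pinebrook Ventures LLC, giving 40% + 52% = 92%.
Chain via Summit Manufacturing Inc. → Oakhollow Holdings Ltd (R2): 93% × 51% × 21% = 9.9603% of Ashford Realty LP.
Chain via Pinebrook Ventures LLC → Talon Pharma AG (R2): 92% × 49% × 62% = 27.9496% of Ashford Realty LP.
Aggregating (R1): 9.9603% + 27.9496% = 37.9099%.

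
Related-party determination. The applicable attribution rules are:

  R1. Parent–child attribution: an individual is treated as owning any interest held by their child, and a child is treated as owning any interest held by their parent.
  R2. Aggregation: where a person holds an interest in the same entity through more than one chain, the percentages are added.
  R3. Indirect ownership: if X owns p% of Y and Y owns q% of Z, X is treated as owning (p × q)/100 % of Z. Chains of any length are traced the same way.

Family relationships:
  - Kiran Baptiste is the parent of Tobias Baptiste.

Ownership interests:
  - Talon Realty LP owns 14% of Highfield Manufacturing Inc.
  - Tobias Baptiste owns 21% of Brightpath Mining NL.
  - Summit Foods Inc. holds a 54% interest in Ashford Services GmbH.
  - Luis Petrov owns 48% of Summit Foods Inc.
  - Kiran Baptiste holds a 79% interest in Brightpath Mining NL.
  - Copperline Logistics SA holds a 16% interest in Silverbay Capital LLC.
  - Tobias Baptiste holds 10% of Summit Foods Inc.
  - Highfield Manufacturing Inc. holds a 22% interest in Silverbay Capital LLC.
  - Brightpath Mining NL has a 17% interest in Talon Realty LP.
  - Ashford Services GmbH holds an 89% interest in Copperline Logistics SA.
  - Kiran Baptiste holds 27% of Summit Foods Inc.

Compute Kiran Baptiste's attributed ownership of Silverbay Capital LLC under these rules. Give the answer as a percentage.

By parent–child attribution (R1), Kiran Baptiste is treated as also owning Tobias Baptiste's interest in Summit Foods Inc, giving 27% + 10% = 37%.
By parent–child attribution (R1), Kiran Baptiste is treated as also owning Tobias Baptiste's interest in Brightpath Mining NL, giving 79% + 21% = 100%.
Chain via Summit Foods Inc. → Ashford Services GmbH → Copperline Logistics SA (R3): 37% × 54% × 89% × 16% = 2.845152% of Silverbay Capital LLC.
Chain via Brightpath Mining NL → Talon Realty LP → Highfield Manufacturing Inc. (R3): 100% × 17% × 14% × 22% = 0.5236% of Silverbay Capital LLC.
Aggregating (R2): 2.845152% + 0.5236% = 3.368752%.

3.368752%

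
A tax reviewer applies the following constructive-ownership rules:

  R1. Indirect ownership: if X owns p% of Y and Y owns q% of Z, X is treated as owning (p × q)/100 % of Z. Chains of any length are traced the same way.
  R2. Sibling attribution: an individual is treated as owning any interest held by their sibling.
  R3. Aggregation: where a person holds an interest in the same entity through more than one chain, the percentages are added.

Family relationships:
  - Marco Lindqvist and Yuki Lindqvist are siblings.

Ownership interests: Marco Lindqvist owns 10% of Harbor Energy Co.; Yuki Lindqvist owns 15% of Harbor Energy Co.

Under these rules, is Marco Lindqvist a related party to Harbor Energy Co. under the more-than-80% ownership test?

No

By sibling attribution (R2), Marco Lindqvist is treated as also owning Yuki Lindqvist's interest in Harbor Energy Co, giving 10% + 15% = 25%.
Direct interest in Harbor Energy Co: 25%.
25% does not exceed the 80% threshold, so Marco is not a related party to Harbor Energy Co.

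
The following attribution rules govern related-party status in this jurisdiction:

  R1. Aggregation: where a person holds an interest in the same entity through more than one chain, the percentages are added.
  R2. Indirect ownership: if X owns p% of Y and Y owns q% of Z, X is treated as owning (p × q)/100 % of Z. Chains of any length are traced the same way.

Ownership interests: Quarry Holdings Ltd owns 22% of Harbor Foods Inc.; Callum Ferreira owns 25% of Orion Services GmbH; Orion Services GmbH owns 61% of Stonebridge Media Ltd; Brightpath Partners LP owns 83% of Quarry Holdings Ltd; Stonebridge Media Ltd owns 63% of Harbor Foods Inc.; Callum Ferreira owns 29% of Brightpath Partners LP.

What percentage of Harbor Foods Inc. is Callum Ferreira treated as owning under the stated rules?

14.9029%

Chain via Orion Services GmbH → Stonebridge Media Ltd (R2): 25% × 61% × 63% = 9.6075% of Harbor Foods Inc.
Chain via Brightpath Partners LP → Quarry Holdings Ltd (R2): 29% × 83% × 22% = 5.2954% of Harbor Foods Inc.
Aggregating (R1): 9.6075% + 5.2954% = 14.9029%.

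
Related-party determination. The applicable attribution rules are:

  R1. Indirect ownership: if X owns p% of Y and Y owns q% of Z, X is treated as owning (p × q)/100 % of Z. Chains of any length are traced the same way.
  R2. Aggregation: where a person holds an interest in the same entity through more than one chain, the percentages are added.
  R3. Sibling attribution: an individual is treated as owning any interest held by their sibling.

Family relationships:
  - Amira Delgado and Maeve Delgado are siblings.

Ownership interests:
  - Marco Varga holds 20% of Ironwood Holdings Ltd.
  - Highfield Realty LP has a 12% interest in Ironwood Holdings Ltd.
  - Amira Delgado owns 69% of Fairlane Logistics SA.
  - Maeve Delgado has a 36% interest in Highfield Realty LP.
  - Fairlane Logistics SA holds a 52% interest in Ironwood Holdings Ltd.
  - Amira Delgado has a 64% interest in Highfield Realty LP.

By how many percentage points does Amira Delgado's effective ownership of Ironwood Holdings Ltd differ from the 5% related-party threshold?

42.88

By sibling attribution (R3), Amira Delgado is treated as also owning Maeve Delgado's interest in Highfield Realty LP, giving 64% + 36% = 100%.
Chain via Highfield Realty LP (R1): 100% × 12% = 12% of Ironwood Holdings Ltd.
Chain via Fairlane Logistics SA (R1): 69% × 52% = 35.88% of Ironwood Holdings Ltd.
Aggregating (R2): 12% + 35.88% = 47.88%.
47.88% exceeds the 5% threshold by 42.88 percentage points.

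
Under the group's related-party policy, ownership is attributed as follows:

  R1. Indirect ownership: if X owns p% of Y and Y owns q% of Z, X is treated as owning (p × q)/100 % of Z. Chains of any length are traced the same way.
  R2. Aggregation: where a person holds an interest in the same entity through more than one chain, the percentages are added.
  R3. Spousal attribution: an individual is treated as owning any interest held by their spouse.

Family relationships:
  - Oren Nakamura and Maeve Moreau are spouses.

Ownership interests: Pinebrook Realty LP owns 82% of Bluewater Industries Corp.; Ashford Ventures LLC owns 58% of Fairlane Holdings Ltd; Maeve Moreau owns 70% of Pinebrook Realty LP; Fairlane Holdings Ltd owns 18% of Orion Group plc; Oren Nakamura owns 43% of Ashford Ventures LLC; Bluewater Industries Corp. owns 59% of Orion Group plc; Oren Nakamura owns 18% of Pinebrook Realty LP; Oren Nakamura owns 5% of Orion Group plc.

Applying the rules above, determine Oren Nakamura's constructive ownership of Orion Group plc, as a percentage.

52.0636%

By spousal attribution (R3), Oren Nakamura is treated as also owning Maeve Moreau's interest in Pinebrook Realty LP, giving 18% + 70% = 88%.
Chain via Ashford Ventures LLC → Fairlane Holdings Ltd (R1): 43% × 58% × 18% = 4.4892% of Orion Group plc.
Chain via Pinebrook Realty LP → Bluewater Industries Corp. (R1): 88% × 82% × 59% = 42.5744% of Orion Group plc.
Direct interest in Orion Group plc: 5%.
Aggregating (R2): 4.4892% + 42.5744% + 5% = 52.0636%.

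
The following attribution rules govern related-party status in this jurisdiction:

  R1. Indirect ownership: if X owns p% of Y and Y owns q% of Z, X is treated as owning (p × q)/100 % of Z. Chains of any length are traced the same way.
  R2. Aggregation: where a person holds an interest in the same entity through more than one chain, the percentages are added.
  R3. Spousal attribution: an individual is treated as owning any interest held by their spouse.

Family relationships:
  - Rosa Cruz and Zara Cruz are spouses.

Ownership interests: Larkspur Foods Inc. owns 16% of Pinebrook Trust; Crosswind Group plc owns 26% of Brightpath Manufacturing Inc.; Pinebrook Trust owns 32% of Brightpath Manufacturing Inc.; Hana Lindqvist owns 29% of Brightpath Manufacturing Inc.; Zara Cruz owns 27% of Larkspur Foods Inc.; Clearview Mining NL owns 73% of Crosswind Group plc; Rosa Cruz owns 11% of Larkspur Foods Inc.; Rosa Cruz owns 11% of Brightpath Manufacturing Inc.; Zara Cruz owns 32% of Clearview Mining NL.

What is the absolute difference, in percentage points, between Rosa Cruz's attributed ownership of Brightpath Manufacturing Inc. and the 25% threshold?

5.9808

By spousal attribution (R3), Rosa Cruz is treated as also owning Zara Cruz's interest in Larkspur Foods Inc, giving 11% + 27% = 38%.
By spousal attribution (R3), Rosa Cruz is treated as owning Zara Cruz's 32% interest in Clearview Mining NL.
Chain via Larkspur Foods Inc. → Pinebrook Trust (R1): 38% × 16% × 32% = 1.9456% of Brightpath Manufacturing Inc.
Direct interest in Brightpath Manufacturing Inc: 11%.
Chain via Clearview Mining NL → Crosswind Group plc (R1): 32% × 73% × 26% = 6.0736% of Brightpath Manufacturing Inc.
Aggregating (R2): 1.9456% + 11% + 6.0736% = 19.0192%.
19.0192% falls short of the 25% threshold by 5.9808 percentage points.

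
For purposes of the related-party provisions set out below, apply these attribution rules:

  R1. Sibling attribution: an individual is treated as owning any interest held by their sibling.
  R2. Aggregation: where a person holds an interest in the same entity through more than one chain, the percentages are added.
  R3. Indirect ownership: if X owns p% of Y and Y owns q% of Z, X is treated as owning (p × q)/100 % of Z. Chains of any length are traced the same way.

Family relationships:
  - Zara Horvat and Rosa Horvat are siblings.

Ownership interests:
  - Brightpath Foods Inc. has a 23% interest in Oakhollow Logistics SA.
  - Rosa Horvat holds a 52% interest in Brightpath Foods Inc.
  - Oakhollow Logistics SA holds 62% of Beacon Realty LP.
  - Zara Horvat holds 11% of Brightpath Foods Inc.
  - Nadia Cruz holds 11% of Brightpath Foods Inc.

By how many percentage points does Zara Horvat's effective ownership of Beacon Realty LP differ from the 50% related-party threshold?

41.0162

By sibling attribution (R1), Zara Horvat is treated as also owning Rosa Horvat's interest in Brightpath Foods Inc, giving 11% + 52% = 63%.
Chain via Brightpath Foods Inc. → Oakhollow Logistics SA (R3): 63% × 23% × 62% = 8.9838% of Beacon Realty LP.
8.9838% falls short of the 50% threshold by 41.0162 percentage points.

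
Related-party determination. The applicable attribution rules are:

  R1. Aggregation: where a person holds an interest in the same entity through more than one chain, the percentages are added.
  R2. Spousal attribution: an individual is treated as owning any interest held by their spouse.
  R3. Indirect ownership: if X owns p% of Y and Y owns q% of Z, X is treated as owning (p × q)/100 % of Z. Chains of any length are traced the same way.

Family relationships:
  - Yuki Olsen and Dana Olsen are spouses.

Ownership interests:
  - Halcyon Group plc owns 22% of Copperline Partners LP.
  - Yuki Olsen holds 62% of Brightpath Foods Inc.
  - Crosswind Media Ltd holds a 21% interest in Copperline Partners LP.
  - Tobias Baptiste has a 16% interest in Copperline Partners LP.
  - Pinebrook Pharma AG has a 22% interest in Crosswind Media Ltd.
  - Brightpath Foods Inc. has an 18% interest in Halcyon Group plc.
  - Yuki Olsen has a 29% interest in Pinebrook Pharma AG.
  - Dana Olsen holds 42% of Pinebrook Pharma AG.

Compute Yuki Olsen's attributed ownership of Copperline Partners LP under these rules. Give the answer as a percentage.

5.7354%

By spousal attribution (R2), Yuki Olsen is treated as also owning Dana Olsen's interest in Pinebrook Pharma AG, giving 29% + 42% = 71%.
Chain via Pinebrook Pharma AG → Crosswind Media Ltd (R3): 71% × 22% × 21% = 3.2802% of Copperline Partners LP.
Chain via Brightpath Foods Inc. → Halcyon Group plc (R3): 62% × 18% × 22% = 2.4552% of Copperline Partners LP.
Aggregating (R1): 3.2802% + 2.4552% = 5.7354%.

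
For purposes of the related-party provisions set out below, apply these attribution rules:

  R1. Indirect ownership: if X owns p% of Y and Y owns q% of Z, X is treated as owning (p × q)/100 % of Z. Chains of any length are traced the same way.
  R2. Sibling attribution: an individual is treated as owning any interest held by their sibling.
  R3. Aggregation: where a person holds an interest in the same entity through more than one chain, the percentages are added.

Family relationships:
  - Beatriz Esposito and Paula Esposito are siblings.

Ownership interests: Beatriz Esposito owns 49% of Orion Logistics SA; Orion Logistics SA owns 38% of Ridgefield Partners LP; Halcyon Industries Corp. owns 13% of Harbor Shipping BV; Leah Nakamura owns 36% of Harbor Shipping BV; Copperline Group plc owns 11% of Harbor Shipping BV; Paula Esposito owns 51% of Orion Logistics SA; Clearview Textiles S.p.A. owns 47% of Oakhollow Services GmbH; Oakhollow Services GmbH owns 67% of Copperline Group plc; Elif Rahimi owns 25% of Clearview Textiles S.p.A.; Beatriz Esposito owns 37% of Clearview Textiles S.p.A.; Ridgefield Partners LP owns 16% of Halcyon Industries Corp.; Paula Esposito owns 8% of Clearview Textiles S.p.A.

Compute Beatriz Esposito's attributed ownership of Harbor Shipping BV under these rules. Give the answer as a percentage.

By sibling attribution (R2), Beatriz Esposito is treated as also owning Paula Esposito's interest in Clearview Textiles S.p.A, giving 37% + 8% = 45%.
By sibling attribution (R2), Beatriz Esposito is treated as also owning Paula Esposito's interest in Orion Logistics SA, giving 49% + 51% = 100%.
Chain via Clearview Textiles S.p.A. → Oakhollow Services GmbH → Copperline Group plc (R1): 45% × 47% × 67% × 11% = 1.558755% of Harbor Shipping BV.
Chain via Orion Logistics SA → Ridgefield Partners LP → Halcyon Industries Corp. (R1): 100% × 38% × 16% × 13% = 0.7904% of Harbor Shipping BV.
Aggregating (R3): 1.558755% + 0.7904% = 2.349155%.

2.349155%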